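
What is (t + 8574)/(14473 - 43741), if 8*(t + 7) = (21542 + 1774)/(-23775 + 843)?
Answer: -130970353/447449184 ≈ -0.29270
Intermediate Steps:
t = -108959/15288 (t = -7 + ((21542 + 1774)/(-23775 + 843))/8 = -7 + (23316/(-22932))/8 = -7 + (23316*(-1/22932))/8 = -7 + (1/8)*(-1943/1911) = -7 - 1943/15288 = -108959/15288 ≈ -7.1271)
(t + 8574)/(14473 - 43741) = (-108959/15288 + 8574)/(14473 - 43741) = (130970353/15288)/(-29268) = (130970353/15288)*(-1/29268) = -130970353/447449184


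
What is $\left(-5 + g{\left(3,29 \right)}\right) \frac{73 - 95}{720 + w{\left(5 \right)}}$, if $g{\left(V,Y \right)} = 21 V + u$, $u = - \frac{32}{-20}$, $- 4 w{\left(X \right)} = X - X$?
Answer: $- \frac{1639}{900} \approx -1.8211$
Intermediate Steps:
$w{\left(X \right)} = 0$ ($w{\left(X \right)} = - \frac{X - X}{4} = \left(- \frac{1}{4}\right) 0 = 0$)
$u = \frac{8}{5}$ ($u = \left(-32\right) \left(- \frac{1}{20}\right) = \frac{8}{5} \approx 1.6$)
$g{\left(V,Y \right)} = \frac{8}{5} + 21 V$ ($g{\left(V,Y \right)} = 21 V + \frac{8}{5} = \frac{8}{5} + 21 V$)
$\left(-5 + g{\left(3,29 \right)}\right) \frac{73 - 95}{720 + w{\left(5 \right)}} = \left(-5 + \left(\frac{8}{5} + 21 \cdot 3\right)\right) \frac{73 - 95}{720 + 0} = \left(-5 + \left(\frac{8}{5} + 63\right)\right) \left(- \frac{22}{720}\right) = \left(-5 + \frac{323}{5}\right) \left(\left(-22\right) \frac{1}{720}\right) = \frac{298}{5} \left(- \frac{11}{360}\right) = - \frac{1639}{900}$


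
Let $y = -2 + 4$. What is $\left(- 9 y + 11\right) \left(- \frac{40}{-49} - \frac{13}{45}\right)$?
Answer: $- \frac{1163}{315} \approx -3.6921$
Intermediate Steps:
$y = 2$
$\left(- 9 y + 11\right) \left(- \frac{40}{-49} - \frac{13}{45}\right) = \left(\left(-9\right) 2 + 11\right) \left(- \frac{40}{-49} - \frac{13}{45}\right) = \left(-18 + 11\right) \left(\left(-40\right) \left(- \frac{1}{49}\right) - \frac{13}{45}\right) = - 7 \left(\frac{40}{49} - \frac{13}{45}\right) = \left(-7\right) \frac{1163}{2205} = - \frac{1163}{315}$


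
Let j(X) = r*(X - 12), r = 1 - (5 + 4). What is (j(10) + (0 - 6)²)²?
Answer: 2704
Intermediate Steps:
r = -8 (r = 1 - 1*9 = 1 - 9 = -8)
j(X) = 96 - 8*X (j(X) = -8*(X - 12) = -8*(-12 + X) = 96 - 8*X)
(j(10) + (0 - 6)²)² = ((96 - 8*10) + (0 - 6)²)² = ((96 - 80) + (-6)²)² = (16 + 36)² = 52² = 2704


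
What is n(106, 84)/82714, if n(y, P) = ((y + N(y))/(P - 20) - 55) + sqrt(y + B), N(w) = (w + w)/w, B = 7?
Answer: -853/1323424 + sqrt(113)/82714 ≈ -0.00051602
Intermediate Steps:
N(w) = 2 (N(w) = (2*w)/w = 2)
n(y, P) = -55 + sqrt(7 + y) + (2 + y)/(-20 + P) (n(y, P) = ((y + 2)/(P - 20) - 55) + sqrt(y + 7) = ((2 + y)/(-20 + P) - 55) + sqrt(7 + y) = (-55 + (2 + y)/(-20 + P)) + sqrt(7 + y) = -55 + sqrt(7 + y) + (2 + y)/(-20 + P))
n(106, 84)/82714 = ((1102 + 106 - 55*84 - 20*sqrt(7 + 106) + 84*sqrt(7 + 106))/(-20 + 84))/82714 = ((1102 + 106 - 4620 - 20*sqrt(113) + 84*sqrt(113))/64)*(1/82714) = ((-3412 + 64*sqrt(113))/64)*(1/82714) = (-853/16 + sqrt(113))*(1/82714) = -853/1323424 + sqrt(113)/82714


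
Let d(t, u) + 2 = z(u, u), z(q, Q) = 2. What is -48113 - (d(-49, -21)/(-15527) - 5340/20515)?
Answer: -197406571/4103 ≈ -48113.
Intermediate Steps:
d(t, u) = 0 (d(t, u) = -2 + 2 = 0)
-48113 - (d(-49, -21)/(-15527) - 5340/20515) = -48113 - (0/(-15527) - 5340/20515) = -48113 - (0*(-1/15527) - 5340*1/20515) = -48113 - (0 - 1068/4103) = -48113 - 1*(-1068/4103) = -48113 + 1068/4103 = -197406571/4103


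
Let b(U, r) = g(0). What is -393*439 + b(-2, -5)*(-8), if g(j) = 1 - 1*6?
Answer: -172487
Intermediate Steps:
g(j) = -5 (g(j) = 1 - 6 = -5)
b(U, r) = -5
-393*439 + b(-2, -5)*(-8) = -393*439 - 5*(-8) = -172527 + 40 = -172487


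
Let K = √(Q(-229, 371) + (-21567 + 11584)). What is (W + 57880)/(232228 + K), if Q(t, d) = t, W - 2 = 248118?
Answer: 17765442000/13482463549 - 153000*I*√2553/13482463549 ≈ 1.3177 - 0.00057339*I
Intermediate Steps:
W = 248120 (W = 2 + 248118 = 248120)
K = 2*I*√2553 (K = √(-229 + (-21567 + 11584)) = √(-229 - 9983) = √(-10212) = 2*I*√2553 ≈ 101.05*I)
(W + 57880)/(232228 + K) = (248120 + 57880)/(232228 + 2*I*√2553) = 306000/(232228 + 2*I*√2553)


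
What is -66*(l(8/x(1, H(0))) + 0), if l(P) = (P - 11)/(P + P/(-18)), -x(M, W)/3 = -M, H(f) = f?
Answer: 7425/34 ≈ 218.38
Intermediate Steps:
x(M, W) = 3*M (x(M, W) = -(-3)*M = 3*M)
l(P) = 18*(-11 + P)/(17*P) (l(P) = (-11 + P)/(P + P*(-1/18)) = (-11 + P)/(P - P/18) = (-11 + P)/((17*P/18)) = (-11 + P)*(18/(17*P)) = 18*(-11 + P)/(17*P))
-66*(l(8/x(1, H(0))) + 0) = -66*(18*(-11 + 8/((3*1)))/(17*((8/((3*1))))) + 0) = -66*(18*(-11 + 8/3)/(17*((8/3))) + 0) = -66*(18*(-11 + 8*(⅓))/(17*((8*(⅓)))) + 0) = -66*(18*(-11 + 8/3)/(17*(8/3)) + 0) = -66*((18/17)*(3/8)*(-25/3) + 0) = -66*(-225/68 + 0) = -66*(-225/68) = 7425/34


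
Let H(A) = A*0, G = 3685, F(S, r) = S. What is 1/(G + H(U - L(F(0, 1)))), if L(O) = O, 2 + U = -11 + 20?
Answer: 1/3685 ≈ 0.00027137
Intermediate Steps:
U = 7 (U = -2 + (-11 + 20) = -2 + 9 = 7)
H(A) = 0
1/(G + H(U - L(F(0, 1)))) = 1/(3685 + 0) = 1/3685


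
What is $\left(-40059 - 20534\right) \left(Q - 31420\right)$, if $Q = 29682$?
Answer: $105310634$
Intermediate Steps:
$\left(-40059 - 20534\right) \left(Q - 31420\right) = \left(-40059 - 20534\right) \left(29682 - 31420\right) = \left(-60593\right) \left(-1738\right) = 105310634$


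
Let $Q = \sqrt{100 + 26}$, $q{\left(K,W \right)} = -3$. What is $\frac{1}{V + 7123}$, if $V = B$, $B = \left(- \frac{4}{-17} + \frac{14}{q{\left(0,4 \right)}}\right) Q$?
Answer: $\frac{2058547}{14662315217} + \frac{3842 \sqrt{14}}{14662315217} \approx 0.00014138$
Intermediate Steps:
$Q = 3 \sqrt{14}$ ($Q = \sqrt{126} = 3 \sqrt{14} \approx 11.225$)
$B = - \frac{226 \sqrt{14}}{17}$ ($B = \left(- \frac{4}{-17} + \frac{14}{-3}\right) 3 \sqrt{14} = \left(\left(-4\right) \left(- \frac{1}{17}\right) + 14 \left(- \frac{1}{3}\right)\right) 3 \sqrt{14} = \left(\frac{4}{17} - \frac{14}{3}\right) 3 \sqrt{14} = - \frac{226 \cdot 3 \sqrt{14}}{51} = - \frac{226 \sqrt{14}}{17} \approx -49.742$)
$V = - \frac{226 \sqrt{14}}{17} \approx -49.742$
$\frac{1}{V + 7123} = \frac{1}{- \frac{226 \sqrt{14}}{17} + 7123} = \frac{1}{7123 - \frac{226 \sqrt{14}}{17}}$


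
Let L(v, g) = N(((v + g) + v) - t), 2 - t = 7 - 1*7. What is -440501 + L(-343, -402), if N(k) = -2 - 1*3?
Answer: -440506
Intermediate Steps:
t = 2 (t = 2 - (7 - 1*7) = 2 - (7 - 7) = 2 - 1*0 = 2 + 0 = 2)
N(k) = -5 (N(k) = -2 - 3 = -5)
L(v, g) = -5
-440501 + L(-343, -402) = -440501 - 5 = -440506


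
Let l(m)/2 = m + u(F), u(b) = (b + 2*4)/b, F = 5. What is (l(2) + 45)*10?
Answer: 542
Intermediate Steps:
u(b) = (8 + b)/b (u(b) = (b + 8)/b = (8 + b)/b)
l(m) = 26/5 + 2*m (l(m) = 2*(m + (8 + 5)/5) = 2*(m + (1/5)*13) = 2*(m + 13/5) = 2*(13/5 + m) = 26/5 + 2*m)
(l(2) + 45)*10 = ((26/5 + 2*2) + 45)*10 = ((26/5 + 4) + 45)*10 = (46/5 + 45)*10 = (271/5)*10 = 542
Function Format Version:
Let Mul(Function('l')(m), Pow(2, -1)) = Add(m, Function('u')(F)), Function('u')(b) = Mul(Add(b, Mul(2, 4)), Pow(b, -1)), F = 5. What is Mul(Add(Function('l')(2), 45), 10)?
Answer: 542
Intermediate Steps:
Function('u')(b) = Mul(Pow(b, -1), Add(8, b)) (Function('u')(b) = Mul(Add(b, 8), Pow(b, -1)) = Mul(Add(8, b), Pow(b, -1)) = Mul(Pow(b, -1), Add(8, b)))
Function('l')(m) = Add(Rational(26, 5), Mul(2, m)) (Function('l')(m) = Mul(2, Add(m, Mul(Pow(5, -1), Add(8, 5)))) = Mul(2, Add(m, Mul(Rational(1, 5), 13))) = Mul(2, Add(m, Rational(13, 5))) = Mul(2, Add(Rational(13, 5), m)) = Add(Rational(26, 5), Mul(2, m)))
Mul(Add(Function('l')(2), 45), 10) = Mul(Add(Add(Rational(26, 5), Mul(2, 2)), 45), 10) = Mul(Add(Add(Rational(26, 5), 4), 45), 10) = Mul(Add(Rational(46, 5), 45), 10) = Mul(Rational(271, 5), 10) = 542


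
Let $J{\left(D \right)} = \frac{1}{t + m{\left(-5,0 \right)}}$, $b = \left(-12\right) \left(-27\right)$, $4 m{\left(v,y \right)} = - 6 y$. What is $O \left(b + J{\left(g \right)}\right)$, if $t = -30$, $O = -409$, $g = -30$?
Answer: $- \frac{3975071}{30} \approx -1.325 \cdot 10^{5}$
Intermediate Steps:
$m{\left(v,y \right)} = - \frac{3 y}{2}$ ($m{\left(v,y \right)} = \frac{\left(-6\right) y}{4} = - \frac{3 y}{2}$)
$b = 324$
$J{\left(D \right)} = - \frac{1}{30}$ ($J{\left(D \right)} = \frac{1}{-30 - 0} = \frac{1}{-30 + 0} = \frac{1}{-30} = - \frac{1}{30}$)
$O \left(b + J{\left(g \right)}\right) = - 409 \left(324 - \frac{1}{30}\right) = \left(-409\right) \frac{9719}{30} = - \frac{3975071}{30}$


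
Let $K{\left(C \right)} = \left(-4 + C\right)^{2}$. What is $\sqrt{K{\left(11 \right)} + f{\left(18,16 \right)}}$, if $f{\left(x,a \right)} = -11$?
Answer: $\sqrt{38} \approx 6.1644$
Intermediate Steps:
$\sqrt{K{\left(11 \right)} + f{\left(18,16 \right)}} = \sqrt{\left(-4 + 11\right)^{2} - 11} = \sqrt{7^{2} - 11} = \sqrt{49 - 11} = \sqrt{38}$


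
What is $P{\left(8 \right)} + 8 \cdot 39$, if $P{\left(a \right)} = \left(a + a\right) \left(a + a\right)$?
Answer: $568$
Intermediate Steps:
$P{\left(a \right)} = 4 a^{2}$ ($P{\left(a \right)} = 2 a 2 a = 4 a^{2}$)
$P{\left(8 \right)} + 8 \cdot 39 = 4 \cdot 8^{2} + 8 \cdot 39 = 4 \cdot 64 + 312 = 256 + 312 = 568$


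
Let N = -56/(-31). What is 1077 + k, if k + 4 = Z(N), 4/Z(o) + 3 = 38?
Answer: 37559/35 ≈ 1073.1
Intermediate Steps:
N = 56/31 (N = -56*(-1/31) = 56/31 ≈ 1.8065)
Z(o) = 4/35 (Z(o) = 4/(-3 + 38) = 4/35)
k = -136/35 (k = -4 + 4/35 = -136/35 ≈ -3.8857)
1077 + k = 1077 - 136/35 = 37559/35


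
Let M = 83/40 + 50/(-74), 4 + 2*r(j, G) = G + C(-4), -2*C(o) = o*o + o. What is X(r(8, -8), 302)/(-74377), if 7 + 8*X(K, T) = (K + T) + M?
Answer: -425351/880623680 ≈ -0.00048301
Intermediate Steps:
C(o) = -o/2 - o**2/2 (C(o) = -(o*o + o)/2 = -(o**2 + o)/2 = -(o + o**2)/2 = -o/2 - o**2/2)
r(j, G) = -5 + G/2 (r(j, G) = -2 + (G - 1/2*(-4)*(1 - 4))/2 = -2 + (G - 1/2*(-4)*(-3))/2 = -2 + (G - 6)/2 = -2 + (-6 + G)/2 = -2 + (-3 + G/2) = -5 + G/2)
M = 2071/1480 (M = 83*(1/40) + 50*(-1/74) = 83/40 - 25/37 = 2071/1480 ≈ 1.3993)
X(K, T) = -8289/11840 + K/8 + T/8 (X(K, T) = -7/8 + ((K + T) + 2071/1480)/8 = -7/8 + (2071/1480 + K + T)/8 = -7/8 + (2071/11840 + K/8 + T/8) = -8289/11840 + K/8 + T/8)
X(r(8, -8), 302)/(-74377) = (-8289/11840 + (-5 + (1/2)*(-8))/8 + (1/8)*302)/(-74377) = (-8289/11840 + (-5 - 4)/8 + 151/4)*(-1/74377) = (-8289/11840 + (1/8)*(-9) + 151/4)*(-1/74377) = (-8289/11840 - 9/8 + 151/4)*(-1/74377) = (425351/11840)*(-1/74377) = -425351/880623680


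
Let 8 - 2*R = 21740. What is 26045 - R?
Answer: 36911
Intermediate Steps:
R = -10866 (R = 4 - ½*21740 = 4 - 10870 = -10866)
26045 - R = 26045 - 1*(-10866) = 26045 + 10866 = 36911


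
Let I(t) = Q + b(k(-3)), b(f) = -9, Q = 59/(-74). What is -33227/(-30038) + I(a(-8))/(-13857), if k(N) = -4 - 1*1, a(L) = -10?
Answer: 8523335359/7700376471 ≈ 1.1069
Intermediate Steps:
k(N) = -5 (k(N) = -4 - 1 = -5)
Q = -59/74 (Q = 59*(-1/74) = -59/74 ≈ -0.79730)
I(t) = -725/74 (I(t) = -59/74 - 9 = -725/74)
-33227/(-30038) + I(a(-8))/(-13857) = -33227/(-30038) - 725/74/(-13857) = -33227*(-1/30038) - 725/74*(-1/13857) = 33227/30038 + 725/1025418 = 8523335359/7700376471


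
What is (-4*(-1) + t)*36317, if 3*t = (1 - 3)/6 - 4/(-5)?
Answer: 6791279/45 ≈ 1.5092e+5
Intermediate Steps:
t = 7/45 (t = ((1 - 3)/6 - 4/(-5))/3 = (-2*⅙ - 4*(-⅕))/3 = (-⅓ + ⅘)/3 = (⅓)*(7/15) = 7/45 ≈ 0.15556)
(-4*(-1) + t)*36317 = (-4*(-1) + 7/45)*36317 = (4 + 7/45)*36317 = (187/45)*36317 = 6791279/45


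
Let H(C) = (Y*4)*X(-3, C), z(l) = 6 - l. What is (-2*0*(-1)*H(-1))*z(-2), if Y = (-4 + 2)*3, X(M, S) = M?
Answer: 0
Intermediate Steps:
Y = -6 (Y = -2*3 = -6)
H(C) = 72 (H(C) = -6*4*(-3) = -24*(-3) = 72)
(-2*0*(-1)*H(-1))*z(-2) = (-2*0*(-1)*72)*(6 - 1*(-2)) = (-0*72)*(6 + 2) = -2*0*8 = 0*8 = 0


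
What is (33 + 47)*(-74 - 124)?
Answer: -15840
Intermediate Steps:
(33 + 47)*(-74 - 124) = 80*(-198) = -15840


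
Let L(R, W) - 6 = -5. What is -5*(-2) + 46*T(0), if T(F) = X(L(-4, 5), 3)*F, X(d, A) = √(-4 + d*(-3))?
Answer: 10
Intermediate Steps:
L(R, W) = 1 (L(R, W) = 6 - 5 = 1)
X(d, A) = √(-4 - 3*d)
T(F) = I*F*√7 (T(F) = √(-4 - 3*1)*F = √(-4 - 3)*F = √(-7)*F = (I*√7)*F = I*F*√7)
-5*(-2) + 46*T(0) = -5*(-2) + 46*(I*0*√7) = 10 + 46*0 = 10 + 0 = 10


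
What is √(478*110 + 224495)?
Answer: 5*√11083 ≈ 526.38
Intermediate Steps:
√(478*110 + 224495) = √(52580 + 224495) = √277075 = 5*√11083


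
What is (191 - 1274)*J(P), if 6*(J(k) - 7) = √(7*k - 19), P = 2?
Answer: -7581 - 361*I*√5/2 ≈ -7581.0 - 403.61*I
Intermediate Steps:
J(k) = 7 + √(-19 + 7*k)/6 (J(k) = 7 + √(7*k - 19)/6 = 7 + √(-19 + 7*k)/6)
(191 - 1274)*J(P) = (191 - 1274)*(7 + √(-19 + 7*2)/6) = -1083*(7 + √(-19 + 14)/6) = -1083*(7 + √(-5)/6) = -1083*(7 + (I*√5)/6) = -1083*(7 + I*√5/6) = -7581 - 361*I*√5/2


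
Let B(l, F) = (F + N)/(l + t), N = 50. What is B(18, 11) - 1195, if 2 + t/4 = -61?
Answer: -279691/234 ≈ -1195.3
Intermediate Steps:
t = -252 (t = -8 + 4*(-61) = -8 - 244 = -252)
B(l, F) = (50 + F)/(-252 + l) (B(l, F) = (F + 50)/(l - 252) = (50 + F)/(-252 + l))
B(18, 11) - 1195 = (50 + 11)/(-252 + 18) - 1195 = 61/(-234) - 1195 = -1/234*61 - 1195 = -61/234 - 1195 = -279691/234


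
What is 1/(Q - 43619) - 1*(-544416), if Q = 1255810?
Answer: 659936175457/1212191 ≈ 5.4442e+5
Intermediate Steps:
1/(Q - 43619) - 1*(-544416) = 1/(1255810 - 43619) - 1*(-544416) = 1/1212191 + 544416 = 659936175457/1212191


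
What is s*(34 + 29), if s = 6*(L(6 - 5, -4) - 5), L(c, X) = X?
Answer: -3402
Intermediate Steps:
s = -54 (s = 6*(-4 - 5) = 6*(-9) = -54)
s*(34 + 29) = -54*(34 + 29) = -54*63 = -3402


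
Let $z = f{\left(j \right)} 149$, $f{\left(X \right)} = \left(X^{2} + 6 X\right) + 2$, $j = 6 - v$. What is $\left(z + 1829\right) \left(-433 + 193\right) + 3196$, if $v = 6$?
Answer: $-507284$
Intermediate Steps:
$j = 0$ ($j = 6 - 6 = 0$)
$f{\left(X \right)} = 2 + X^{2} + 6 X$
$z = 298$ ($z = \left(2 + 0^{2} + 6 \cdot 0\right) 149 = \left(2 + 0 + 0\right) 149 = 2 \cdot 149 = 298$)
$\left(z + 1829\right) \left(-433 + 193\right) + 3196 = \left(298 + 1829\right) \left(-433 + 193\right) + 3196 = 2127 \left(-240\right) + 3196 = -510480 + 3196 = -507284$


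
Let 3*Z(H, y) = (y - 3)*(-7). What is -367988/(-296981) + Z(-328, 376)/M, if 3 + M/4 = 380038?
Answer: 1677404417569/1354358092020 ≈ 1.2385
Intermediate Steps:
M = 1520140 (M = -12 + 4*380038 = -12 + 1520152 = 1520140)
Z(H, y) = 7 - 7*y/3 (Z(H, y) = ((y - 3)*(-7))/3 = ((-3 + y)*(-7))/3 = (21 - 7*y)/3 = 7 - 7*y/3)
-367988/(-296981) + Z(-328, 376)/M = -367988/(-296981) + (7 - 7/3*376)/1520140 = -367988*(-1/296981) + (7 - 2632/3)*(1/1520140) = 367988/296981 - 2611/3*1/1520140 = 367988/296981 - 2611/4560420 = 1677404417569/1354358092020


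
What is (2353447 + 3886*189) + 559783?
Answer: 3647684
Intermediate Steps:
(2353447 + 3886*189) + 559783 = (2353447 + 734454) + 559783 = 3087901 + 559783 = 3647684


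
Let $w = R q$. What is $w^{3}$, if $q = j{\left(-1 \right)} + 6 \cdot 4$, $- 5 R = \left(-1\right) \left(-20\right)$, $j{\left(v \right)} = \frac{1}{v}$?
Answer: $-778688$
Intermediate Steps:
$R = -4$ ($R = - \frac{\left(-1\right) \left(-20\right)}{5} = \left(- \frac{1}{5}\right) 20 = -4$)
$q = 23$ ($q = \frac{1}{-1} + 6 \cdot 4 = -1 + 24 = 23$)
$w = -92$ ($w = \left(-4\right) 23 = -92$)
$w^{3} = \left(-92\right)^{3} = -778688$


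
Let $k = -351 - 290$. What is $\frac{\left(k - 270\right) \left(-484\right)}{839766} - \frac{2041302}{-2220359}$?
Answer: $\frac{1346612793524}{932290997997} \approx 1.4444$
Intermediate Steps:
$k = -641$
$\frac{\left(k - 270\right) \left(-484\right)}{839766} - \frac{2041302}{-2220359} = \frac{\left(-641 - 270\right) \left(-484\right)}{839766} - \frac{2041302}{-2220359} = \left(-911\right) \left(-484\right) \frac{1}{839766} - - \frac{2041302}{2220359} = 440924 \cdot \frac{1}{839766} + \frac{2041302}{2220359} = \frac{220462}{419883} + \frac{2041302}{2220359} = \frac{1346612793524}{932290997997}$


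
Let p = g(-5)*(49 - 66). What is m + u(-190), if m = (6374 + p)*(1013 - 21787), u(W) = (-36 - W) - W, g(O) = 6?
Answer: -130294184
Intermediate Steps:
p = -102 (p = 6*(49 - 66) = 6*(-17) = -102)
u(W) = -36 - 2*W
m = -130294528 (m = (6374 - 102)*(1013 - 21787) = 6272*(-20774) = -130294528)
m + u(-190) = -130294528 + (-36 - 2*(-190)) = -130294528 + (-36 + 380) = -130294528 + 344 = -130294184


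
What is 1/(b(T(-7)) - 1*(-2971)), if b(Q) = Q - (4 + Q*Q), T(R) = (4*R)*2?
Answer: -1/225 ≈ -0.0044444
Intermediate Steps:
T(R) = 8*R
b(Q) = -4 + Q - Q² (b(Q) = Q - (4 + Q²) = Q + (-4 - Q²) = -4 + Q - Q²)
1/(b(T(-7)) - 1*(-2971)) = 1/((-4 + 8*(-7) - (8*(-7))²) - 1*(-2971)) = 1/((-4 - 56 - 1*(-56)²) + 2971) = 1/((-4 - 56 - 1*3136) + 2971) = 1/((-4 - 56 - 3136) + 2971) = 1/(-3196 + 2971) = 1/(-225) = -1/225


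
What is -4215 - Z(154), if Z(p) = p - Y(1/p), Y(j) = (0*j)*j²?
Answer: -4369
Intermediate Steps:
Y(j) = 0 (Y(j) = 0*j² = 0)
Z(p) = p (Z(p) = p - 1*0 = p + 0 = p)
-4215 - Z(154) = -4215 - 1*154 = -4215 - 154 = -4369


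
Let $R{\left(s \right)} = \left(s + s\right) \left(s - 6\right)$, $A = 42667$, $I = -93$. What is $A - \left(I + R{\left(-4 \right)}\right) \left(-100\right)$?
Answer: $41367$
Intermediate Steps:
$R{\left(s \right)} = 2 s \left(-6 + s\right)$
$A - \left(I + R{\left(-4 \right)}\right) \left(-100\right) = 42667 - \left(-93 + 2 \left(-4\right) \left(-6 - 4\right)\right) \left(-100\right) = 42667 - \left(-93 + 2 \left(-4\right) \left(-10\right)\right) \left(-100\right) = 42667 - \left(-93 + 80\right) \left(-100\right) = 42667 - \left(-13\right) \left(-100\right) = 42667 - 1300 = 41367$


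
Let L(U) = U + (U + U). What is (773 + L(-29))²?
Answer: 470596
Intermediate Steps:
L(U) = 3*U (L(U) = U + 2*U = 3*U)
(773 + L(-29))² = (773 + 3*(-29))² = (773 - 87)² = 686² = 470596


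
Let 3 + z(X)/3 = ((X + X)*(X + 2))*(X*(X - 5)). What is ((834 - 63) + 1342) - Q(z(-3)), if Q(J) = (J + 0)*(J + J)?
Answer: -355745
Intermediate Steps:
z(X) = -9 + 6*X²*(-5 + X)*(2 + X) (z(X) = -9 + 3*(((X + X)*(X + 2))*(X*(X - 5))) = -9 + 3*(((2*X)*(2 + X))*(X*(-5 + X))) = -9 + 3*((2*X*(2 + X))*(X*(-5 + X))) = -9 + 3*(2*X²*(-5 + X)*(2 + X)) = -9 + 6*X²*(-5 + X)*(2 + X))
Q(J) = 2*J² (Q(J) = J*(2*J) = 2*J²)
((834 - 63) + 1342) - Q(z(-3)) = ((834 - 63) + 1342) - 2*(-9 - 60*(-3)² - 18*(-3)³ + 6*(-3)⁴)² = (771 + 1342) - 2*(-9 - 60*9 - 18*(-27) + 6*81)² = 2113 - 2*(-9 - 540 + 486 + 486)² = 2113 - 2*423² = 2113 - 2*178929 = 2113 - 1*357858 = 2113 - 357858 = -355745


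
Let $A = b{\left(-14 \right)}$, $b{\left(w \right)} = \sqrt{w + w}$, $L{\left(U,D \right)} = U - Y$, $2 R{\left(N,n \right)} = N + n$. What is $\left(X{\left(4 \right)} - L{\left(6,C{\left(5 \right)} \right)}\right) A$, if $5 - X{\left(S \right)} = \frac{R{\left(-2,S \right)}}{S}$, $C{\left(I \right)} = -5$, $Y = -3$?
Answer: $- \frac{17 i \sqrt{7}}{2} \approx - 22.489 i$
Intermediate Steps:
$R{\left(N,n \right)} = \frac{N}{2} + \frac{n}{2}$ ($R{\left(N,n \right)} = \frac{N + n}{2} = \frac{N}{2} + \frac{n}{2}$)
$L{\left(U,D \right)} = 3 + U$ ($L{\left(U,D \right)} = U - -3 = U + 3 = 3 + U$)
$X{\left(S \right)} = 5 - \frac{-1 + \frac{S}{2}}{S}$ ($X{\left(S \right)} = 5 - \frac{\frac{1}{2} \left(-2\right) + \frac{S}{2}}{S} = 5 - \frac{-1 + \frac{S}{2}}{S}$)
$b{\left(w \right)} = \sqrt{2} \sqrt{w}$ ($b{\left(w \right)} = \sqrt{2 w} = \sqrt{2} \sqrt{w}$)
$A = 2 i \sqrt{7}$ ($A = \sqrt{2} \sqrt{-14} = \sqrt{2} i \sqrt{14} = 2 i \sqrt{7} \approx 5.2915 i$)
$\left(X{\left(4 \right)} - L{\left(6,C{\left(5 \right)} \right)}\right) A = \left(\left(\frac{9}{2} + \frac{1}{4}\right) - \left(3 + 6\right)\right) 2 i \sqrt{7} = \left(\left(\frac{9}{2} + \frac{1}{4}\right) - 9\right) 2 i \sqrt{7} = \left(\frac{19}{4} - 9\right) 2 i \sqrt{7} = - \frac{17 \cdot 2 i \sqrt{7}}{4} = - \frac{17 i \sqrt{7}}{2}$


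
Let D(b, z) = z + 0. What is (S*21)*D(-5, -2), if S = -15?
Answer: 630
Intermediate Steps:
D(b, z) = z
(S*21)*D(-5, -2) = -15*21*(-2) = -315*(-2) = 630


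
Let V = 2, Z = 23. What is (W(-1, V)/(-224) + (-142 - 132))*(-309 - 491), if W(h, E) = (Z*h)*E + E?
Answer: 1533300/7 ≈ 2.1904e+5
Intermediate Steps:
W(h, E) = E + 23*E*h (W(h, E) = (23*h)*E + E = 23*E*h + E = E + 23*E*h)
(W(-1, V)/(-224) + (-142 - 132))*(-309 - 491) = ((2*(1 + 23*(-1)))/(-224) + (-142 - 132))*(-309 - 491) = ((2*(1 - 23))*(-1/224) - 274)*(-800) = ((2*(-22))*(-1/224) - 274)*(-800) = (-44*(-1/224) - 274)*(-800) = (11/56 - 274)*(-800) = -15333/56*(-800) = 1533300/7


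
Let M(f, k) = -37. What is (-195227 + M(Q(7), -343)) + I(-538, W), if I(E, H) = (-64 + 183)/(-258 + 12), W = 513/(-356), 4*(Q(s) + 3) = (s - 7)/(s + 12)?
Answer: -48035063/246 ≈ -1.9526e+5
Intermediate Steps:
Q(s) = -3 + (-7 + s)/(4*(12 + s)) (Q(s) = -3 + ((s - 7)/(s + 12))/4 = -3 + ((-7 + s)/(12 + s))/4 = -3 + (-7 + s)/(4*(12 + s)))
W = -513/356 (W = 513*(-1/356) = -513/356 ≈ -1.4410)
I(E, H) = -119/246 (I(E, H) = 119/(-246) = 119*(-1/246) = -119/246)
(-195227 + M(Q(7), -343)) + I(-538, W) = (-195227 - 37) - 119/246 = -195264 - 119/246 = -48035063/246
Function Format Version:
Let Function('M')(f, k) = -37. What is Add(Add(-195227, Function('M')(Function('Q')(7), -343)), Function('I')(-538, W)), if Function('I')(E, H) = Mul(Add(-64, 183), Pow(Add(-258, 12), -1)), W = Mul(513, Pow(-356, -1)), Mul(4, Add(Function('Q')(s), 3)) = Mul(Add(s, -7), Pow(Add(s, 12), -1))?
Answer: Rational(-48035063, 246) ≈ -1.9526e+5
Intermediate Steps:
Function('Q')(s) = Add(-3, Mul(Rational(1, 4), Pow(Add(12, s), -1), Add(-7, s))) (Function('Q')(s) = Add(-3, Mul(Rational(1, 4), Mul(Add(s, -7), Pow(Add(s, 12), -1)))) = Add(-3, Mul(Rational(1, 4), Mul(Add(-7, s), Pow(Add(12, s), -1)))) = Add(-3, Mul(Rational(1, 4), Mul(Pow(Add(12, s), -1), Add(-7, s)))) = Add(-3, Mul(Rational(1, 4), Pow(Add(12, s), -1), Add(-7, s))))
W = Rational(-513, 356) (W = Mul(513, Rational(-1, 356)) = Rational(-513, 356) ≈ -1.4410)
Function('I')(E, H) = Rational(-119, 246) (Function('I')(E, H) = Mul(119, Pow(-246, -1)) = Mul(119, Rational(-1, 246)) = Rational(-119, 246))
Add(Add(-195227, Function('M')(Function('Q')(7), -343)), Function('I')(-538, W)) = Add(Add(-195227, -37), Rational(-119, 246)) = Add(-195264, Rational(-119, 246)) = Rational(-48035063, 246)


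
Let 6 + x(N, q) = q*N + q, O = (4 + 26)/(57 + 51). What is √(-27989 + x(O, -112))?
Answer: I*√253243/3 ≈ 167.74*I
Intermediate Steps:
O = 5/18 (O = 30/108 = 30*(1/108) = 5/18 ≈ 0.27778)
x(N, q) = -6 + q + N*q (x(N, q) = -6 + (q*N + q) = -6 + (N*q + q) = -6 + (q + N*q) = -6 + q + N*q)
√(-27989 + x(O, -112)) = √(-27989 + (-6 - 112 + (5/18)*(-112))) = √(-27989 + (-6 - 112 - 280/9)) = √(-27989 - 1342/9) = √(-253243/9) = I*√253243/3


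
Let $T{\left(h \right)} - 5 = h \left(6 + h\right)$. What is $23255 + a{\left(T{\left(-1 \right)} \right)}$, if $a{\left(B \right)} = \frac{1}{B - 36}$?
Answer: $\frac{837179}{36} \approx 23255.0$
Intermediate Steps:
$T{\left(h \right)} = 5 + h \left(6 + h\right)$
$a{\left(B \right)} = \frac{1}{-36 + B}$
$23255 + a{\left(T{\left(-1 \right)} \right)} = 23255 + \frac{1}{-36 + \left(5 + \left(-1\right)^{2} + 6 \left(-1\right)\right)} = 23255 + \frac{1}{-36 + \left(5 + 1 - 6\right)} = 23255 + \frac{1}{-36 + 0} = 23255 + \frac{1}{-36} = 23255 - \frac{1}{36} = \frac{837179}{36}$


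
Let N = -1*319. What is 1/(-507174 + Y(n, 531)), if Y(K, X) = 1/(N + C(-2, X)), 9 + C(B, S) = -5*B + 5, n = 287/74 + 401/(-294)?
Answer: -313/158745463 ≈ -1.9717e-6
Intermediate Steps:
n = 13676/5439 (n = 287*(1/74) + 401*(-1/294) = 287/74 - 401/294 = 13676/5439 ≈ 2.5144)
C(B, S) = -4 - 5*B (C(B, S) = -9 + (-5*B + 5) = -9 + (5 - 5*B) = -4 - 5*B)
N = -319
Y(K, X) = -1/313 (Y(K, X) = 1/(-319 + (-4 - 5*(-2))) = 1/(-319 + (-4 + 10)) = 1/(-319 + 6) = 1/(-313) = -1/313)
1/(-507174 + Y(n, 531)) = 1/(-507174 - 1/313) = 1/(-158745463/313) = -313/158745463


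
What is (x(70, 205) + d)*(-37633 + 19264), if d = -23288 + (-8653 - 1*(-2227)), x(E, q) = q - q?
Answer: 545816466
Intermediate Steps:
x(E, q) = 0
d = -29714 (d = -23288 + (-8653 + 2227) = -23288 - 6426 = -29714)
(x(70, 205) + d)*(-37633 + 19264) = (0 - 29714)*(-37633 + 19264) = -29714*(-18369) = 545816466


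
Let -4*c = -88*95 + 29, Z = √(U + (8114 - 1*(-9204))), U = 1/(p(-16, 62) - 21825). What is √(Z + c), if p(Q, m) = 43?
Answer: √(988172242611 + 1415830*√1944762306)/21782 ≈ 47.057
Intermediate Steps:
U = -1/21782 (U = 1/(43 - 21825) = 1/(-21782) = -1/21782 ≈ -4.5909e-5)
Z = 65*√1944762306/21782 (Z = √(-1/21782 + (8114 - 1*(-9204))) = √(-1/21782 + (8114 + 9204)) = √(-1/21782 + 17318) = √(377220675/21782) = 65*√1944762306/21782 ≈ 131.60)
c = 8331/4 (c = -(-88*95 + 29)/4 = -(-8360 + 29)/4 = -¼*(-8331) = 8331/4 ≈ 2082.8)
√(Z + c) = √(65*√1944762306/21782 + 8331/4) = √(8331/4 + 65*√1944762306/21782)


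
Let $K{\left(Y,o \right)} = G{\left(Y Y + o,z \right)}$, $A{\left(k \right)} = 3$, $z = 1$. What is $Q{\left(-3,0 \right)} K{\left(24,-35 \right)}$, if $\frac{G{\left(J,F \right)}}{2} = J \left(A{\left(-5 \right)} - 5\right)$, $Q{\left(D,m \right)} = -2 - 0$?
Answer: $4328$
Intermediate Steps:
$Q{\left(D,m \right)} = -2$ ($Q{\left(D,m \right)} = -2 + 0 = -2$)
$G{\left(J,F \right)} = - 4 J$ ($G{\left(J,F \right)} = 2 J \left(3 - 5\right) = 2 J \left(-2\right) = 2 \left(- 2 J\right) = - 4 J$)
$K{\left(Y,o \right)} = - 4 o - 4 Y^{2}$ ($K{\left(Y,o \right)} = - 4 \left(Y Y + o\right) = - 4 \left(Y^{2} + o\right) = - 4 \left(o + Y^{2}\right) = - 4 o - 4 Y^{2}$)
$Q{\left(-3,0 \right)} K{\left(24,-35 \right)} = - 2 \left(\left(-4\right) \left(-35\right) - 4 \cdot 24^{2}\right) = - 2 \left(140 - 2304\right) = \left(-2\right) \left(-2164\right) = 4328$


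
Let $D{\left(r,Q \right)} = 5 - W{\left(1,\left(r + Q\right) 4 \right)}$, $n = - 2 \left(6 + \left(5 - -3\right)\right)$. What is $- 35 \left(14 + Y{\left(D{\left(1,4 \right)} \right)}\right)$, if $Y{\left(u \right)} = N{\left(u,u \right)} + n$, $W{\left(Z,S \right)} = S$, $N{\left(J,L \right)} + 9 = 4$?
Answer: $665$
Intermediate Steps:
$N{\left(J,L \right)} = -5$ ($N{\left(J,L \right)} = -9 + 4 = -5$)
$n = -28$ ($n = - 2 \left(6 + \left(5 + 3\right)\right) = - 2 \left(6 + 8\right) = \left(-2\right) 14 = -28$)
$D{\left(r,Q \right)} = 5 - 4 Q - 4 r$ ($D{\left(r,Q \right)} = 5 - \left(r + Q\right) 4 = 5 - \left(Q + r\right) 4 = 5 - \left(4 Q + 4 r\right) = 5 - 4 Q - 4 r$)
$Y{\left(u \right)} = -33$ ($Y{\left(u \right)} = -5 - 28 = -33$)
$- 35 \left(14 + Y{\left(D{\left(1,4 \right)} \right)}\right) = - 35 \left(14 - 33\right) = \left(-35\right) \left(-19\right) = 665$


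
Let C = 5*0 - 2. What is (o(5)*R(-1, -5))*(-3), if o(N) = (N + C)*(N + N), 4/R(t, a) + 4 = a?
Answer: 40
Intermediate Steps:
C = -2 (C = 0 - 2 = -2)
R(t, a) = 4/(-4 + a)
o(N) = 2*N*(-2 + N) (o(N) = (N - 2)*(N + N) = (-2 + N)*(2*N) = 2*N*(-2 + N))
(o(5)*R(-1, -5))*(-3) = ((2*5*(-2 + 5))*(4/(-4 - 5)))*(-3) = ((2*5*3)*(4/(-9)))*(-3) = (30*(4*(-1/9)))*(-3) = (30*(-4/9))*(-3) = -40/3*(-3) = 40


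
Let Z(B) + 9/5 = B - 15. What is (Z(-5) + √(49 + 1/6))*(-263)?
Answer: 28667/5 - 263*√1770/6 ≈ 3889.3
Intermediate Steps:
Z(B) = -84/5 + B (Z(B) = -9/5 + (B - 15) = -9/5 + (-15 + B) = -84/5 + B)
(Z(-5) + √(49 + 1/6))*(-263) = ((-84/5 - 5) + √(49 + 1/6))*(-263) = (-109/5 + √(49 + ⅙))*(-263) = (-109/5 + √(295/6))*(-263) = (-109/5 + √1770/6)*(-263) = 28667/5 - 263*√1770/6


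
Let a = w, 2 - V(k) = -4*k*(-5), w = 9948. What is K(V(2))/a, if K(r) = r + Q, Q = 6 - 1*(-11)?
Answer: -7/3316 ≈ -0.0021110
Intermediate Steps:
V(k) = 2 - 20*k (V(k) = 2 - (-4*k)*(-5) = 2 - 20*k)
a = 9948
Q = 17 (Q = 6 + 11 = 17)
K(r) = 17 + r (K(r) = r + 17 = 17 + r)
K(V(2))/a = (17 + (2 - 20*2))/9948 = (17 + (2 - 40))*(1/9948) = (17 - 38)*(1/9948) = -21*1/9948 = -7/3316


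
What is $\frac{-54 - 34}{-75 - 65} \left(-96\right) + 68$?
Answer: $\frac{268}{35} \approx 7.6571$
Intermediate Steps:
$\frac{-54 - 34}{-75 - 65} \left(-96\right) + 68 = - \frac{88}{-140} \left(-96\right) + 68 = \left(-88\right) \left(- \frac{1}{140}\right) \left(-96\right) + 68 = \frac{22}{35} \left(-96\right) + 68 = - \frac{2112}{35} + 68 = \frac{268}{35}$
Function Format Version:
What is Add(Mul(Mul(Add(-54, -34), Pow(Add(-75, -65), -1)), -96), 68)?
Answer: Rational(268, 35) ≈ 7.6571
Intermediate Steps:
Add(Mul(Mul(Add(-54, -34), Pow(Add(-75, -65), -1)), -96), 68) = Add(Mul(Mul(-88, Pow(-140, -1)), -96), 68) = Add(Mul(Mul(-88, Rational(-1, 140)), -96), 68) = Add(Mul(Rational(22, 35), -96), 68) = Add(Rational(-2112, 35), 68) = Rational(268, 35)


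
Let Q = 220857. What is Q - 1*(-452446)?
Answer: 673303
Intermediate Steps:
Q - 1*(-452446) = 220857 - 1*(-452446) = 220857 + 452446 = 673303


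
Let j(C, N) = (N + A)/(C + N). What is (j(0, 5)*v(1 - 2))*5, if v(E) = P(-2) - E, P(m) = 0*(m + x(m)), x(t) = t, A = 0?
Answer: 5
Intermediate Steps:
P(m) = 0 (P(m) = 0*(m + m) = 0*(2*m) = 0)
j(C, N) = N/(C + N) (j(C, N) = (N + 0)/(C + N) = N/(C + N))
v(E) = -E (v(E) = 0 - E = -E)
(j(0, 5)*v(1 - 2))*5 = ((5/(0 + 5))*(-(1 - 2)))*5 = ((5/5)*(-1*(-1)))*5 = ((5*(1/5))*1)*5 = (1*1)*5 = 1*5 = 5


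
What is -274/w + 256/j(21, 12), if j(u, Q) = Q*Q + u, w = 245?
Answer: 3502/8085 ≈ 0.43315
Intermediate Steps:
j(u, Q) = u + Q² (j(u, Q) = Q² + u = u + Q²)
-274/w + 256/j(21, 12) = -274/245 + 256/(21 + 12²) = -274*1/245 + 256/(21 + 144) = -274/245 + 256/165 = 3502/8085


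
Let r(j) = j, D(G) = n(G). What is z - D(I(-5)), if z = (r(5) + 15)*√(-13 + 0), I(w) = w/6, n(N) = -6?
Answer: 6 + 20*I*√13 ≈ 6.0 + 72.111*I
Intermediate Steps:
I(w) = w/6 (I(w) = w*(⅙) = w/6)
D(G) = -6
z = 20*I*√13 (z = (5 + 15)*√(-13 + 0) = 20*√(-13) = 20*(I*√13) = 20*I*√13 ≈ 72.111*I)
z - D(I(-5)) = 20*I*√13 - 1*(-6) = 20*I*√13 + 6 = 6 + 20*I*√13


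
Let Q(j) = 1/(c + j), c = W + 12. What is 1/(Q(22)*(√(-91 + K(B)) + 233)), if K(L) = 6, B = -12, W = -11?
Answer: 5359/54374 - 23*I*√85/54374 ≈ 0.098558 - 0.0038998*I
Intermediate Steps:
c = 1 (c = -11 + 12 = 1)
Q(j) = 1/(1 + j)
1/(Q(22)*(√(-91 + K(B)) + 233)) = 1/((√(-91 + 6) + 233)/(1 + 22)) = 1/((√(-85) + 233)/23) = 1/((I*√85 + 233)/23) = 1/((233 + I*√85)/23) = 1/(233/23 + I*√85/23)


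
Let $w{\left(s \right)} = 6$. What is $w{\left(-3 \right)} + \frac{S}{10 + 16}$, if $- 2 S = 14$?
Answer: $\frac{149}{26} \approx 5.7308$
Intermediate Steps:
$S = -7$ ($S = \left(- \frac{1}{2}\right) 14 = -7$)
$w{\left(-3 \right)} + \frac{S}{10 + 16} = 6 - \frac{7}{10 + 16} = 6 - \frac{7}{26} = \frac{149}{26}$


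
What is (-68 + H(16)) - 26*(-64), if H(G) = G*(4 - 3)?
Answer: 1612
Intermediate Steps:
H(G) = G (H(G) = G*1 = G)
(-68 + H(16)) - 26*(-64) = (-68 + 16) - 26*(-64) = -52 + 1664 = 1612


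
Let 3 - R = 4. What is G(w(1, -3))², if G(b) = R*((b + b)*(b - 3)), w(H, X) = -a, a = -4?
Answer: 64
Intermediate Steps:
w(H, X) = 4 (w(H, X) = -1*(-4) = 4)
R = -1 (R = 3 - 1*4 = 3 - 4 = -1)
G(b) = -2*b*(-3 + b) (G(b) = -(b + b)*(b - 3) = -2*b*(-3 + b))
G(w(1, -3))² = (2*4*(3 - 1*4))² = (2*4*(3 - 4))² = (2*4*(-1))² = (-8)² = 64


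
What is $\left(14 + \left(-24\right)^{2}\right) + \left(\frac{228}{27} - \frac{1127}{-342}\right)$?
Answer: $\frac{205795}{342} \approx 601.74$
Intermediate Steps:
$\left(14 + \left(-24\right)^{2}\right) + \left(\frac{228}{27} - \frac{1127}{-342}\right) = \left(14 + 576\right) + \left(228 \cdot \frac{1}{27} - - \frac{1127}{342}\right) = 590 + \left(\frac{76}{9} + \frac{1127}{342}\right) = 590 + \frac{4015}{342} = \frac{205795}{342}$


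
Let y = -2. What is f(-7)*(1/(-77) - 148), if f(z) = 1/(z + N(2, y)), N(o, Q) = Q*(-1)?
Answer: 11397/385 ≈ 29.603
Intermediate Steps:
N(o, Q) = -Q
f(z) = 1/(2 + z) (f(z) = 1/(z - 1*(-2)) = 1/(z + 2) = 1/(2 + z))
f(-7)*(1/(-77) - 148) = (1/(-77) - 148)/(2 - 7) = (-1/77 - 148)/(-5) = -⅕*(-11397/77) = 11397/385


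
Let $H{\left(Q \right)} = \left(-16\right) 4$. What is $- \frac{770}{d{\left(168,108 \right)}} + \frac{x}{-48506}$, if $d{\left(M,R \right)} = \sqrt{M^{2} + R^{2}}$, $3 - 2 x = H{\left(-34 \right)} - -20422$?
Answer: $\frac{20355}{97012} - \frac{385 \sqrt{277}}{1662} \approx -3.6456$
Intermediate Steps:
$H{\left(Q \right)} = -64$
$x = - \frac{20355}{2}$ ($x = \frac{3}{2} - \frac{-64 - -20422}{2} = \frac{3}{2} - \frac{-64 + 20422}{2} = \frac{3}{2} - 10179 = - \frac{20355}{2} \approx -10178.0$)
$- \frac{770}{d{\left(168,108 \right)}} + \frac{x}{-48506} = - \frac{770}{\sqrt{168^{2} + 108^{2}}} - \frac{20355}{2 \left(-48506\right)} = - \frac{770}{\sqrt{28224 + 11664}} - - \frac{20355}{97012} = - \frac{770}{\sqrt{39888}} + \frac{20355}{97012} = - \frac{770}{12 \sqrt{277}} + \frac{20355}{97012} = - 770 \frac{\sqrt{277}}{3324} + \frac{20355}{97012} = - \frac{385 \sqrt{277}}{1662} + \frac{20355}{97012} = \frac{20355}{97012} - \frac{385 \sqrt{277}}{1662}$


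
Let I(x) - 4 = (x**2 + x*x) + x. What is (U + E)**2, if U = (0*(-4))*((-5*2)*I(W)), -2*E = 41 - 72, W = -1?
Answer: 961/4 ≈ 240.25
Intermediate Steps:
I(x) = 4 + x + 2*x**2 (I(x) = 4 + ((x**2 + x*x) + x) = 4 + ((x**2 + x**2) + x) = 4 + (2*x**2 + x) = 4 + (x + 2*x**2) = 4 + x + 2*x**2)
E = 31/2 (E = -(41 - 72)/2 = -1/2*(-31) = 31/2 ≈ 15.500)
U = 0 (U = (0*(-4))*((-5*2)*(4 - 1 + 2*(-1)**2)) = 0*(-10*(4 - 1 + 2*1)) = 0*(-10*(4 - 1 + 2)) = 0*(-10*5) = 0*(-50) = 0)
(U + E)**2 = (0 + 31/2)**2 = (31/2)**2 = 961/4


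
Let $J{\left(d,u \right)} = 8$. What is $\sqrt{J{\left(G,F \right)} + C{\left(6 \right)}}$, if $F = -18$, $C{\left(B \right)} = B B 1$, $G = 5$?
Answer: $2 \sqrt{11} \approx 6.6332$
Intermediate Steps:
$C{\left(B \right)} = B^{2}$ ($C{\left(B \right)} = B^{2} \cdot 1 = B^{2}$)
$\sqrt{J{\left(G,F \right)} + C{\left(6 \right)}} = \sqrt{8 + 6^{2}} = \sqrt{8 + 36} = \sqrt{44} = 2 \sqrt{11}$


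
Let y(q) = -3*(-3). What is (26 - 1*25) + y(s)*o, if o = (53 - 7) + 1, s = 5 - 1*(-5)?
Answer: 424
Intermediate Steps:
s = 10 (s = 5 + 5 = 10)
y(q) = 9
o = 47 (o = 46 + 1 = 47)
(26 - 1*25) + y(s)*o = (26 - 1*25) + 9*47 = (26 - 25) + 423 = 1 + 423 = 424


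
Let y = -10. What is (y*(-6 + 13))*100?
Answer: -7000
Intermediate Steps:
(y*(-6 + 13))*100 = -10*(-6 + 13)*100 = -10*7*100 = -70*100 = -7000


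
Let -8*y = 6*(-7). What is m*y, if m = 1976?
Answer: 10374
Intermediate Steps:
y = 21/4 (y = -3*(-7)/4 = -⅛*(-42) = 21/4 ≈ 5.2500)
m*y = 1976*(21/4) = 10374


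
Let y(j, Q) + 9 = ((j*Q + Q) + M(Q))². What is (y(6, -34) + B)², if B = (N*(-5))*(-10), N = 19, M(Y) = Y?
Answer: 5613755625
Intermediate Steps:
y(j, Q) = -9 + (2*Q + Q*j)² (y(j, Q) = -9 + ((j*Q + Q) + Q)² = -9 + ((Q*j + Q) + Q)² = -9 + ((Q + Q*j) + Q)² = -9 + (2*Q + Q*j)²)
B = 950 (B = (19*(-5))*(-10) = -95*(-10) = 950)
(y(6, -34) + B)² = ((-9 + (-34)²*(2 + 6)²) + 950)² = ((-9 + 1156*8²) + 950)² = ((-9 + 1156*64) + 950)² = ((-9 + 73984) + 950)² = (73975 + 950)² = 74925² = 5613755625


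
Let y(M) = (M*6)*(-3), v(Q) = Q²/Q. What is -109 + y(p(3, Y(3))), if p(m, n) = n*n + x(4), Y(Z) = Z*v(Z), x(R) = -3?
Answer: -1513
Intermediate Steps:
v(Q) = Q
Y(Z) = Z² (Y(Z) = Z*Z = Z²)
p(m, n) = -3 + n² (p(m, n) = n*n - 3 = n² - 3 = -3 + n²)
y(M) = -18*M (y(M) = (6*M)*(-3) = -18*M)
-109 + y(p(3, Y(3))) = -109 - 18*(-3 + (3²)²) = -109 - 18*(-3 + 9²) = -109 - 18*(-3 + 81) = -109 - 18*78 = -109 - 1404 = -1513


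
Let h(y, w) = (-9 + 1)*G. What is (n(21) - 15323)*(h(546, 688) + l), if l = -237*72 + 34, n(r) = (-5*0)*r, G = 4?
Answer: 261441026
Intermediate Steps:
h(y, w) = -32 (h(y, w) = (-9 + 1)*4 = -8*4 = -32)
n(r) = 0 (n(r) = 0*r = 0)
l = -17030 (l = -17064 + 34 = -17030)
(n(21) - 15323)*(h(546, 688) + l) = (0 - 15323)*(-32 - 17030) = -15323*(-17062) = 261441026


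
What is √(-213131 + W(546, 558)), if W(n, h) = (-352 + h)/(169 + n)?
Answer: 9*I*√1345157385/715 ≈ 461.66*I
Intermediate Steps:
W(n, h) = (-352 + h)/(169 + n)
√(-213131 + W(546, 558)) = √(-213131 + (-352 + 558)/(169 + 546)) = √(-213131 + 206/715) = √(-152388459/715) = 9*I*√1345157385/715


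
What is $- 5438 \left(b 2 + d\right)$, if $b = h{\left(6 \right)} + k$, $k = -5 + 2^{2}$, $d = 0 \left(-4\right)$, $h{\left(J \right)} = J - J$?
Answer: $10876$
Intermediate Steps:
$h{\left(J \right)} = 0$
$d = 0$
$k = -1$ ($k = -5 + 4 = -1$)
$b = -1$ ($b = 0 - 1 = -1$)
$- 5438 \left(b 2 + d\right) = - 5438 \left(\left(-1\right) 2 + 0\right) = - 5438 \left(-2 + 0\right) = \left(-5438\right) \left(-2\right) = 10876$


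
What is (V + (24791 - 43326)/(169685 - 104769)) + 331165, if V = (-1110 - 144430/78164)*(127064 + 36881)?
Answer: -230808774145500045/1268523556 ≈ -1.8195e+8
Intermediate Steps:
V = -7123940612075/39082 (V = (-1110 - 144430*1/78164)*163945 = (-1110 - 72215/39082)*163945 = -43453235/39082*163945 = -7123940612075/39082 ≈ -1.8228e+8)
(V + (24791 - 43326)/(169685 - 104769)) + 331165 = (-7123940612075/39082 + (24791 - 43326)/(169685 - 104769)) + 331165 = (-7123940612075/39082 - 18535/64916) + 331165 = -231228864748922785/1268523556 + 331165 = -230808774145500045/1268523556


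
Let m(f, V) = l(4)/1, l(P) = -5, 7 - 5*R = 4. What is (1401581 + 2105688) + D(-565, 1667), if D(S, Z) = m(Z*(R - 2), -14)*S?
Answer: 3510094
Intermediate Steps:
R = ⅗ (R = 7/5 - ⅕*4 = 7/5 - ⅘ = ⅗ ≈ 0.60000)
m(f, V) = -5 (m(f, V) = -5/1 = -5*1 = -5)
D(S, Z) = -5*S
(1401581 + 2105688) + D(-565, 1667) = (1401581 + 2105688) - 5*(-565) = 3507269 + 2825 = 3510094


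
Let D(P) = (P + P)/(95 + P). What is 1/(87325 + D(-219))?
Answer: 62/5414369 ≈ 1.1451e-5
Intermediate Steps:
D(P) = 2*P/(95 + P) (D(P) = (2*P)/(95 + P) = 2*P/(95 + P))
1/(87325 + D(-219)) = 1/(87325 + 2*(-219)/(95 - 219)) = 1/(87325 + 2*(-219)/(-124)) = 1/(87325 + 2*(-219)*(-1/124)) = 1/(87325 + 219/62) = 1/(5414369/62) = 62/5414369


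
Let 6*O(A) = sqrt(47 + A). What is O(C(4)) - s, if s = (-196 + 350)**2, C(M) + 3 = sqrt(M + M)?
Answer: -23716 + sqrt(44 + 2*sqrt(2))/6 ≈ -23715.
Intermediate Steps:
C(M) = -3 + sqrt(2)*sqrt(M) (C(M) = -3 + sqrt(M + M) = -3 + sqrt(2*M) = -3 + sqrt(2)*sqrt(M))
O(A) = sqrt(47 + A)/6
s = 23716 (s = 154**2 = 23716)
O(C(4)) - s = sqrt(47 + (-3 + sqrt(2)*sqrt(4)))/6 - 1*23716 = sqrt(47 + (-3 + sqrt(2)*2))/6 - 23716 = sqrt(47 + (-3 + 2*sqrt(2)))/6 - 23716 = sqrt(44 + 2*sqrt(2))/6 - 23716 = -23716 + sqrt(44 + 2*sqrt(2))/6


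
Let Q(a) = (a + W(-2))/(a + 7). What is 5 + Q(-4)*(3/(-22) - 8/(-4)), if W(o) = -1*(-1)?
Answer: 69/22 ≈ 3.1364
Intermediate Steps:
W(o) = 1
Q(a) = (1 + a)/(7 + a) (Q(a) = (a + 1)/(a + 7) = (1 + a)/(7 + a))
5 + Q(-4)*(3/(-22) - 8/(-4)) = 5 + ((1 - 4)/(7 - 4))*(3/(-22) - 8/(-4)) = 5 + (-3/3)*(3*(-1/22) - 8*(-¼)) = 5 + ((⅓)*(-3))*(-3/22 + 2) = 5 - 1*41/22 = 5 - 41/22 = 69/22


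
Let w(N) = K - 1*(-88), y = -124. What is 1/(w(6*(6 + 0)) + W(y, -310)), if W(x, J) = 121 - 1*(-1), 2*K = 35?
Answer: 2/455 ≈ 0.0043956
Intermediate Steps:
K = 35/2 (K = (½)*35 = 35/2 ≈ 17.500)
W(x, J) = 122 (W(x, J) = 121 + 1 = 122)
w(N) = 211/2 (w(N) = 35/2 - 1*(-88) = 35/2 + 88 = 211/2)
1/(w(6*(6 + 0)) + W(y, -310)) = 1/(211/2 + 122) = 1/(455/2) = 2/455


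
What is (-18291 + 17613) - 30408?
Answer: -31086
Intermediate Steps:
(-18291 + 17613) - 30408 = -678 - 30408 = -31086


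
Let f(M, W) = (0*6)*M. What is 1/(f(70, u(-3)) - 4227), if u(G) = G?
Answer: -1/4227 ≈ -0.00023657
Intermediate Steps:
f(M, W) = 0 (f(M, W) = 0*M = 0)
1/(f(70, u(-3)) - 4227) = 1/(0 - 4227) = 1/(-4227) = -1/4227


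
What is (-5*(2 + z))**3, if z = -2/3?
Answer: -8000/27 ≈ -296.30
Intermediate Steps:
z = -2/3 (z = -2*1/3 = -2/3 ≈ -0.66667)
(-5*(2 + z))**3 = (-5*(2 - 2/3))**3 = (-5*4/3)**3 = (-20/3)**3 = -8000/27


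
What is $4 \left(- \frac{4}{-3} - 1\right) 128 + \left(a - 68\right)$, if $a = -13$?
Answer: $\frac{269}{3} \approx 89.667$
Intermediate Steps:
$4 \left(- \frac{4}{-3} - 1\right) 128 + \left(a - 68\right) = 4 \left(- \frac{4}{-3} - 1\right) 128 - 81 = 4 \left(\left(-4\right) \left(- \frac{1}{3}\right) - 1\right) 128 - 81 = 4 \left(\frac{4}{3} - 1\right) 128 - 81 = 4 \cdot \frac{1}{3} \cdot 128 - 81 = \frac{4}{3} \cdot 128 - 81 = \frac{512}{3} - 81 = \frac{269}{3}$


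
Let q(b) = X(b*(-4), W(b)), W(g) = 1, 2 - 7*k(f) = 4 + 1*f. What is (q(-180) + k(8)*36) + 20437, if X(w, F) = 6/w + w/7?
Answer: 17210287/840 ≈ 20488.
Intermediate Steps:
k(f) = -2/7 - f/7 (k(f) = 2/7 - (4 + 1*f)/7 = 2/7 - (4 + f)/7 = 2/7 + (-4/7 - f/7) = -2/7 - f/7)
X(w, F) = 6/w + w/7 (X(w, F) = 6/w + w*(⅐) = 6/w + w/7)
q(b) = -4*b/7 - 3/(2*b) (q(b) = 6/((b*(-4))) + (b*(-4))/7 = 6/((-4*b)) + (-4*b)/7 = 6*(-1/(4*b)) - 4*b/7 = -3/(2*b) - 4*b/7 = -4*b/7 - 3/(2*b))
(q(-180) + k(8)*36) + 20437 = ((1/14)*(-21 - 8*(-180)²)/(-180) + (-2/7 - ⅐*8)*36) + 20437 = ((1/14)*(-1/180)*(-21 - 8*32400) + (-2/7 - 8/7)*36) + 20437 = ((1/14)*(-1/180)*(-21 - 259200) - 10/7*36) + 20437 = ((1/14)*(-1/180)*(-259221) - 360/7) + 20437 = (86407/840 - 360/7) + 20437 = 43207/840 + 20437 = 17210287/840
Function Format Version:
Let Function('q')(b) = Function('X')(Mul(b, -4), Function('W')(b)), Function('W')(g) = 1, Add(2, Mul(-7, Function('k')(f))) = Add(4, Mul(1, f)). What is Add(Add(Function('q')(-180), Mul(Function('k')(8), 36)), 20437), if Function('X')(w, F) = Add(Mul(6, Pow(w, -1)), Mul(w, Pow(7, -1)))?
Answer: Rational(17210287, 840) ≈ 20488.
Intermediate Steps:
Function('k')(f) = Add(Rational(-2, 7), Mul(Rational(-1, 7), f)) (Function('k')(f) = Add(Rational(2, 7), Mul(Rational(-1, 7), Add(4, Mul(1, f)))) = Add(Rational(2, 7), Mul(Rational(-1, 7), Add(4, f))) = Add(Rational(2, 7), Add(Rational(-4, 7), Mul(Rational(-1, 7), f))) = Add(Rational(-2, 7), Mul(Rational(-1, 7), f)))
Function('X')(w, F) = Add(Mul(6, Pow(w, -1)), Mul(Rational(1, 7), w)) (Function('X')(w, F) = Add(Mul(6, Pow(w, -1)), Mul(w, Rational(1, 7))) = Add(Mul(6, Pow(w, -1)), Mul(Rational(1, 7), w)))
Function('q')(b) = Add(Mul(Rational(-4, 7), b), Mul(Rational(-3, 2), Pow(b, -1))) (Function('q')(b) = Add(Mul(6, Pow(Mul(b, -4), -1)), Mul(Rational(1, 7), Mul(b, -4))) = Add(Mul(6, Pow(Mul(-4, b), -1)), Mul(Rational(1, 7), Mul(-4, b))) = Add(Mul(6, Mul(Rational(-1, 4), Pow(b, -1))), Mul(Rational(-4, 7), b)) = Add(Mul(Rational(-3, 2), Pow(b, -1)), Mul(Rational(-4, 7), b)) = Add(Mul(Rational(-4, 7), b), Mul(Rational(-3, 2), Pow(b, -1))))
Add(Add(Function('q')(-180), Mul(Function('k')(8), 36)), 20437) = Add(Add(Mul(Rational(1, 14), Pow(-180, -1), Add(-21, Mul(-8, Pow(-180, 2)))), Mul(Add(Rational(-2, 7), Mul(Rational(-1, 7), 8)), 36)), 20437) = Add(Add(Mul(Rational(1, 14), Rational(-1, 180), Add(-21, Mul(-8, 32400))), Mul(Add(Rational(-2, 7), Rational(-8, 7)), 36)), 20437) = Add(Add(Mul(Rational(1, 14), Rational(-1, 180), Add(-21, -259200)), Mul(Rational(-10, 7), 36)), 20437) = Add(Add(Mul(Rational(1, 14), Rational(-1, 180), -259221), Rational(-360, 7)), 20437) = Add(Add(Rational(86407, 840), Rational(-360, 7)), 20437) = Add(Rational(43207, 840), 20437) = Rational(17210287, 840)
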